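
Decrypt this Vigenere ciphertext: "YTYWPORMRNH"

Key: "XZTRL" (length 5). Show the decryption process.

Step 1: Key 'XZTRL' has length 5. Extended key: XZTRLXZTRLX
Step 2: Decrypt each position:
  Y(24) - X(23) = 1 = B
  T(19) - Z(25) = 20 = U
  Y(24) - T(19) = 5 = F
  W(22) - R(17) = 5 = F
  P(15) - L(11) = 4 = E
  O(14) - X(23) = 17 = R
  R(17) - Z(25) = 18 = S
  M(12) - T(19) = 19 = T
  R(17) - R(17) = 0 = A
  N(13) - L(11) = 2 = C
  H(7) - X(23) = 10 = K
Plaintext: BUFFERSTACK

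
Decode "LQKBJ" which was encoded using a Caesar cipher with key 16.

Step 1: Reverse the shift by subtracting 16 from each letter position.
  L (position 11) -> position (11-16) mod 26 = 21 -> V
  Q (position 16) -> position (16-16) mod 26 = 0 -> A
  K (position 10) -> position (10-16) mod 26 = 20 -> U
  B (position 1) -> position (1-16) mod 26 = 11 -> L
  J (position 9) -> position (9-16) mod 26 = 19 -> T
Decrypted message: VAULT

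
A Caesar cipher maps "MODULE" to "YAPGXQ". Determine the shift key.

Step 1: Compare first letters: M (position 12) -> Y (position 24).
Step 2: Shift = (24 - 12) mod 26 = 12.
The shift value is 12.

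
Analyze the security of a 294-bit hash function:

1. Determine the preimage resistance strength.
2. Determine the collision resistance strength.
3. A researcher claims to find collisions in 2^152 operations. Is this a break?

Step 1: Preimage resistance requires brute-force of 2^294 operations.
Step 2: Collision resistance (birthday bound) = 2^(294/2) = 2^147.
Step 3: The claimed attack costs 2^152 operations.
Step 4: Since 2^152 >= 2^147, the claimed attack is no faster than the generic birthday attack, so this does not break collision resistance.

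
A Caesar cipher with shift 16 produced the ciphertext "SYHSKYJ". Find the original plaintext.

Step 1: Reverse the shift by subtracting 16 from each letter position.
  S (position 18) -> position (18-16) mod 26 = 2 -> C
  Y (position 24) -> position (24-16) mod 26 = 8 -> I
  H (position 7) -> position (7-16) mod 26 = 17 -> R
  S (position 18) -> position (18-16) mod 26 = 2 -> C
  K (position 10) -> position (10-16) mod 26 = 20 -> U
  Y (position 24) -> position (24-16) mod 26 = 8 -> I
  J (position 9) -> position (9-16) mod 26 = 19 -> T
Decrypted message: CIRCUIT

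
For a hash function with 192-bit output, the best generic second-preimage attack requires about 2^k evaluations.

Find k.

Step 1: The hash has a 192-bit output.
Step 2: Second-preimage resistance means: given a specific input x, it should be infeasible to find a different y with h(y) = h(x).
With a 192-bit output, a generic search for a second preimage costs about 2^192 evaluations (each trial matches the fixed target with probability 2^-192).
Step 3: Security level = 192 bits.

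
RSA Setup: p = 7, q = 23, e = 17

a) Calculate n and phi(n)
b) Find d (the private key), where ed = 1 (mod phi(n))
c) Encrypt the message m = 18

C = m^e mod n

Step 1: n = 7 * 23 = 161.
Step 2: phi(n) = (7-1)(23-1) = 6 * 22 = 132.
Step 3: Find d = 17^(-1) mod 132 = 101.
  Verify: 17 * 101 = 1717 = 1 (mod 132).
Step 4: C = 18^17 mod 161 = 100.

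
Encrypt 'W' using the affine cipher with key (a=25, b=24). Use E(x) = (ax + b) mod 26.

Step 1: Convert 'W' to number: x = 22.
Step 2: E(22) = (25 * 22 + 24) mod 26 = 574 mod 26 = 2.
Step 3: Convert 2 back to letter: C.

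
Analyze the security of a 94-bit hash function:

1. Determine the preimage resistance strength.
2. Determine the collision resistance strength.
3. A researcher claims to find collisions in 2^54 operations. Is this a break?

Step 1: Preimage resistance requires brute-force of 2^94 operations.
Step 2: Collision resistance (birthday bound) = 2^(94/2) = 2^47.
Step 3: The claimed attack costs 2^54 operations.
Step 4: Since 2^54 >= 2^47, the claimed attack is no faster than the generic birthday attack, so this does not break collision resistance.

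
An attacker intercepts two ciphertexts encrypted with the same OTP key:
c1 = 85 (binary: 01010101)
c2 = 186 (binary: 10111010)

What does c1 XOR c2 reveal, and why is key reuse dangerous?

Step 1: c1 XOR c2 = (m1 XOR k) XOR (m2 XOR k).
Step 2: By XOR associativity/commutativity: = m1 XOR m2 XOR k XOR k = m1 XOR m2.
Step 3: 01010101 XOR 10111010 = 11101111 = 239.
Step 4: The key cancels out! An attacker learns m1 XOR m2 = 239, revealing the relationship between plaintexts.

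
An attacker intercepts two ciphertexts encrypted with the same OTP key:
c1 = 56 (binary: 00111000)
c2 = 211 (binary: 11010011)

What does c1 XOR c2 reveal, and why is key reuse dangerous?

Step 1: c1 XOR c2 = (m1 XOR k) XOR (m2 XOR k).
Step 2: By XOR associativity/commutativity: = m1 XOR m2 XOR k XOR k = m1 XOR m2.
Step 3: 00111000 XOR 11010011 = 11101011 = 235.
Step 4: The key cancels out! An attacker learns m1 XOR m2 = 235, revealing the relationship between plaintexts.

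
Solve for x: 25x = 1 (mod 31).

Step 1: We need x such that 25 * x = 1 (mod 31).
Step 2: Using the extended Euclidean algorithm or trial:
  25 * 5 = 125 = 4 * 31 + 1.
Step 3: Since 125 mod 31 = 1, the inverse is x = 5.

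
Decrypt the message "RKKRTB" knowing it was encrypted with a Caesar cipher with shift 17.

Step 1: Reverse the shift by subtracting 17 from each letter position.
  R (position 17) -> position (17-17) mod 26 = 0 -> A
  K (position 10) -> position (10-17) mod 26 = 19 -> T
  K (position 10) -> position (10-17) mod 26 = 19 -> T
  R (position 17) -> position (17-17) mod 26 = 0 -> A
  T (position 19) -> position (19-17) mod 26 = 2 -> C
  B (position 1) -> position (1-17) mod 26 = 10 -> K
Decrypted message: ATTACK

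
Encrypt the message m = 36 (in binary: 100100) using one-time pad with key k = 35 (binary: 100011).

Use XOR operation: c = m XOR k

Step 1: Write out the XOR operation bit by bit:
  Message: 100100
  Key:     100011
  XOR:     000111
Step 2: Convert to decimal: 000111 = 7.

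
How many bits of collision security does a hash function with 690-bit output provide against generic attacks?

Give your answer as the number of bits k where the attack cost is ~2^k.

Step 1: The hash has a 690-bit output.
Step 2: Collision resistance means it should be infeasible to find any x != y with h(x) = h(y).
By the birthday bound, a generic collision search succeeds after about sqrt(2^690) = 2^(690/2) = 2^345 evaluations.
Step 3: Security level = 345 bits.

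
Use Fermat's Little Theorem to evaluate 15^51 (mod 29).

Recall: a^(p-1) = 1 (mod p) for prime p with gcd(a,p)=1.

Step 1: Since 29 is prime, by Fermat's Little Theorem: 15^28 = 1 (mod 29).
Step 2: Reduce exponent: 51 mod 28 = 23.
Step 3: So 15^51 = 15^23 (mod 29).
Step 4: 15^23 mod 29 = 3.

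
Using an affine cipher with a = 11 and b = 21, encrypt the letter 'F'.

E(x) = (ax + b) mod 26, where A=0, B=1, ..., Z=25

Step 1: Convert 'F' to number: x = 5.
Step 2: E(5) = (11 * 5 + 21) mod 26 = 76 mod 26 = 24.
Step 3: Convert 24 back to letter: Y.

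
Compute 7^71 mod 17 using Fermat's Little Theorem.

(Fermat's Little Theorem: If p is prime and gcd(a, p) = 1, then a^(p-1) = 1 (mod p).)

Step 1: Since 17 is prime, by Fermat's Little Theorem: 7^16 = 1 (mod 17).
Step 2: Reduce exponent: 71 mod 16 = 7.
Step 3: So 7^71 = 7^7 (mod 17).
Step 4: 7^7 mod 17 = 12.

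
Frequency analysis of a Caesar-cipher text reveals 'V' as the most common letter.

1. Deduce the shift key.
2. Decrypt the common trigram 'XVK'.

Step 1: In English, 'E' is the most frequent letter (12.7%).
Step 2: The most frequent ciphertext letter is 'V' (position 21).
Step 3: Shift = (21 - 4) mod 26 = 17.
Step 4: Decrypt 'XVK' by shifting back 17:
  X -> G
  V -> E
  K -> T
Step 5: 'XVK' decrypts to 'GET'.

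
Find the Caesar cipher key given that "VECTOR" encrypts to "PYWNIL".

Step 1: Compare first letters: V (position 21) -> P (position 15).
Step 2: Shift = (15 - 21) mod 26 = 20.
The shift value is 20.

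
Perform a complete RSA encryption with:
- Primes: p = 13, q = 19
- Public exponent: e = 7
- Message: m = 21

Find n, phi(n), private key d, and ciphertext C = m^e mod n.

Step 1: n = 13 * 19 = 247.
Step 2: phi(n) = (13-1)(19-1) = 12 * 18 = 216.
Step 3: Find d = 7^(-1) mod 216 = 31.
  Verify: 7 * 31 = 217 = 1 (mod 216).
Step 4: C = 21^7 mod 247 = 109.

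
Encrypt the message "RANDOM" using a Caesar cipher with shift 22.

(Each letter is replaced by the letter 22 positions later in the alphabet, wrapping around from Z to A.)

Step 1: For each letter, shift forward by 22 positions (mod 26).
  R (position 17) -> position (17+22) mod 26 = 13 -> N
  A (position 0) -> position (0+22) mod 26 = 22 -> W
  N (position 13) -> position (13+22) mod 26 = 9 -> J
  D (position 3) -> position (3+22) mod 26 = 25 -> Z
  O (position 14) -> position (14+22) mod 26 = 10 -> K
  M (position 12) -> position (12+22) mod 26 = 8 -> I
Result: NWJZKI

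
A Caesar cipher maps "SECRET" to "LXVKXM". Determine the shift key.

Step 1: Compare first letters: S (position 18) -> L (position 11).
Step 2: Shift = (11 - 18) mod 26 = 19.
The shift value is 19.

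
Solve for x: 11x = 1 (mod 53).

Step 1: We need x such that 11 * x = 1 (mod 53).
Step 2: Using the extended Euclidean algorithm or trial:
  11 * 29 = 319 = 6 * 53 + 1.
Step 3: Since 319 mod 53 = 1, the inverse is x = 29.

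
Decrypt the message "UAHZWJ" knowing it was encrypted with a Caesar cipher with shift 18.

Step 1: Reverse the shift by subtracting 18 from each letter position.
  U (position 20) -> position (20-18) mod 26 = 2 -> C
  A (position 0) -> position (0-18) mod 26 = 8 -> I
  H (position 7) -> position (7-18) mod 26 = 15 -> P
  Z (position 25) -> position (25-18) mod 26 = 7 -> H
  W (position 22) -> position (22-18) mod 26 = 4 -> E
  J (position 9) -> position (9-18) mod 26 = 17 -> R
Decrypted message: CIPHER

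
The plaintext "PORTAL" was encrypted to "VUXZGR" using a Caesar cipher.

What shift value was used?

Step 1: Compare first letters: P (position 15) -> V (position 21).
Step 2: Shift = (21 - 15) mod 26 = 6.
The shift value is 6.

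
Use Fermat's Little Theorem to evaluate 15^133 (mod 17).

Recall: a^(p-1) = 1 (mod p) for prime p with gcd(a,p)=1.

Step 1: Since 17 is prime, by Fermat's Little Theorem: 15^16 = 1 (mod 17).
Step 2: Reduce exponent: 133 mod 16 = 5.
Step 3: So 15^133 = 15^5 (mod 17).
Step 4: 15^5 mod 17 = 2.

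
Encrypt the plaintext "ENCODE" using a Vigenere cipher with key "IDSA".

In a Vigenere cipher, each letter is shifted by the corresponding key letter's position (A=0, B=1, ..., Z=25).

Step 1: Repeat key to match plaintext length:
  Plaintext: ENCODE
  Key:       IDSAID
Step 2: Encrypt each letter:
  E(4) + I(8) = (4+8) mod 26 = 12 = M
  N(13) + D(3) = (13+3) mod 26 = 16 = Q
  C(2) + S(18) = (2+18) mod 26 = 20 = U
  O(14) + A(0) = (14+0) mod 26 = 14 = O
  D(3) + I(8) = (3+8) mod 26 = 11 = L
  E(4) + D(3) = (4+3) mod 26 = 7 = H
Ciphertext: MQUOLH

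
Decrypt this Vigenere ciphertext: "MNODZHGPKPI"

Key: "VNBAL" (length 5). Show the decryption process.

Step 1: Key 'VNBAL' has length 5. Extended key: VNBALVNBALV
Step 2: Decrypt each position:
  M(12) - V(21) = 17 = R
  N(13) - N(13) = 0 = A
  O(14) - B(1) = 13 = N
  D(3) - A(0) = 3 = D
  Z(25) - L(11) = 14 = O
  H(7) - V(21) = 12 = M
  G(6) - N(13) = 19 = T
  P(15) - B(1) = 14 = O
  K(10) - A(0) = 10 = K
  P(15) - L(11) = 4 = E
  I(8) - V(21) = 13 = N
Plaintext: RANDOMTOKEN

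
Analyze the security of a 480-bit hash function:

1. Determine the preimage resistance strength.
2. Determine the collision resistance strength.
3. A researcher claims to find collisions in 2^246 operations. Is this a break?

Step 1: Preimage resistance requires brute-force of 2^480 operations.
Step 2: Collision resistance (birthday bound) = 2^(480/2) = 2^240.
Step 3: The claimed attack costs 2^246 operations.
Step 4: Since 2^246 >= 2^240, the claimed attack is no faster than the generic birthday attack, so this does not break collision resistance.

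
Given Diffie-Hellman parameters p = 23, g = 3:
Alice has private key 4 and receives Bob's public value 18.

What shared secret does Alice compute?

Step 1: s = B^a mod p = 18^4 mod 23.
  18^1 mod 23 = 18
  18^2 mod 23 = (18 * 18) mod 23 = 2
  18^3 mod 23 = (2 * 18) mod 23 = 13
  18^4 mod 23 = (13 * 18) mod 23 = 4
Result: shared secret = 4.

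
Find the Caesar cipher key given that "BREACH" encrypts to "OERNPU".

Step 1: Compare first letters: B (position 1) -> O (position 14).
Step 2: Shift = (14 - 1) mod 26 = 13.
The shift value is 13.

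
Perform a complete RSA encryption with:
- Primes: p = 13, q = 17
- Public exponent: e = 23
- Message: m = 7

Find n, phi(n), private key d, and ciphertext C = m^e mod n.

Step 1: n = 13 * 17 = 221.
Step 2: phi(n) = (13-1)(17-1) = 12 * 16 = 192.
Step 3: Find d = 23^(-1) mod 192 = 167.
  Verify: 23 * 167 = 3841 = 1 (mod 192).
Step 4: C = 7^23 mod 221 = 80.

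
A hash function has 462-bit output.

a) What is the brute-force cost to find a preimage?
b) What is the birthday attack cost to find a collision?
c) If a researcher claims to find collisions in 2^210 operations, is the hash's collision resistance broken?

Step 1: Preimage resistance requires brute-force of 2^462 operations.
Step 2: Collision resistance (birthday bound) = 2^(462/2) = 2^231.
Step 3: The claimed attack costs 2^210 operations.
Step 4: Since 2^210 < 2^231, the claimed attack beats the generic birthday bound, so collision resistance is broken.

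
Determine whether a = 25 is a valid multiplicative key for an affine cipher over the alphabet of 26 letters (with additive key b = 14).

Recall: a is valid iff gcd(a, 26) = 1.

Step 1: Compute gcd(25, 26).
Step 2: gcd(25, 26) = 1.
Since gcd = 1, 25 is coprime with 26, so it is a valid key.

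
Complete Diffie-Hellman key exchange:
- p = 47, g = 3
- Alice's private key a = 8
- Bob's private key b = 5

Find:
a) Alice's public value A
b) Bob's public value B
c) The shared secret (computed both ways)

Step 1: A = g^a mod p = 3^8 mod 47 = 28.
Step 2: B = g^b mod p = 3^5 mod 47 = 8.
Step 3: Alice computes s = B^a mod p = 8^8 mod 47 = 2.
Step 4: Bob computes s = A^b mod p = 28^5 mod 47 = 2.
Both sides agree: shared secret = 2.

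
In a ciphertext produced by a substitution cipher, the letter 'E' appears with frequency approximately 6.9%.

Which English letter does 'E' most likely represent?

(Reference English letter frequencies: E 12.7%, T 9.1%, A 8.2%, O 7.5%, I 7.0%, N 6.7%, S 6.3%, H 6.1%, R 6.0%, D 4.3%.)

Step 1: The observed frequency is 6.9%.
Step 2: Compare with English frequencies:
  E: 12.7% (difference: 5.8%)
  T: 9.1% (difference: 2.2%)
  A: 8.2% (difference: 1.3%)
  O: 7.5% (difference: 0.6%)
  I: 7.0% (difference: 0.1%) <-- closest
  N: 6.7% (difference: 0.2%)
  S: 6.3% (difference: 0.6%)
  H: 6.1% (difference: 0.8%)
  R: 6.0% (difference: 0.9%)
  D: 4.3% (difference: 2.6%)
Step 3: 'E' most likely represents 'I' (frequency 7.0%).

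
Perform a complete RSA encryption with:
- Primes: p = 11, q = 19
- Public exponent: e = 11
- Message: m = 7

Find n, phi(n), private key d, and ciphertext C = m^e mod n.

Step 1: n = 11 * 19 = 209.
Step 2: phi(n) = (11-1)(19-1) = 10 * 18 = 180.
Step 3: Find d = 11^(-1) mod 180 = 131.
  Verify: 11 * 131 = 1441 = 1 (mod 180).
Step 4: C = 7^11 mod 209 = 106.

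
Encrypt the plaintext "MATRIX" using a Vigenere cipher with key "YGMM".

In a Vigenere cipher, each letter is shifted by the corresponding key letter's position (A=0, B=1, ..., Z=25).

Step 1: Repeat key to match plaintext length:
  Plaintext: MATRIX
  Key:       YGMMYG
Step 2: Encrypt each letter:
  M(12) + Y(24) = (12+24) mod 26 = 10 = K
  A(0) + G(6) = (0+6) mod 26 = 6 = G
  T(19) + M(12) = (19+12) mod 26 = 5 = F
  R(17) + M(12) = (17+12) mod 26 = 3 = D
  I(8) + Y(24) = (8+24) mod 26 = 6 = G
  X(23) + G(6) = (23+6) mod 26 = 3 = D
Ciphertext: KGFDGD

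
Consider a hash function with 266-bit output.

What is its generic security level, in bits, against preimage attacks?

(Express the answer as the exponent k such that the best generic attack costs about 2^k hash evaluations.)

Step 1: The hash has a 266-bit output.
Step 2: Preimage resistance means: given a digest h(x), it should be infeasible to find any input that hashes to it.
With a 266-bit output there are 2^266 possible digests, so a generic brute-force preimage search costs about 2^266 evaluations.
Step 3: Security level = 266 bits.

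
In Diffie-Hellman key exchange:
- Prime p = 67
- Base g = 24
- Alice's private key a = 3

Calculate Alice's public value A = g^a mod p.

Step 1: A = g^a mod p = 24^3 mod 67.
  24^1 mod 67 = 24
  24^2 mod 67 = (24 * 24) mod 67 = 40
  24^3 mod 67 = (40 * 24) mod 67 = 22
Result: A = 22.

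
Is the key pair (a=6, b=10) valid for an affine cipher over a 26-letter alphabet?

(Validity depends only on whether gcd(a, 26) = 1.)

Step 1: Compute gcd(6, 26).
Step 2: gcd(6, 26) = 2.
Since gcd = 2 != 1, 6 shares a common factor with 26, so it cannot be used.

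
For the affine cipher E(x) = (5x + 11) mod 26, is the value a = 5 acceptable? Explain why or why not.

Step 1: Compute gcd(5, 26).
Step 2: gcd(5, 26) = 1.
Since gcd = 1, 5 is coprime with 26, so it is a valid key.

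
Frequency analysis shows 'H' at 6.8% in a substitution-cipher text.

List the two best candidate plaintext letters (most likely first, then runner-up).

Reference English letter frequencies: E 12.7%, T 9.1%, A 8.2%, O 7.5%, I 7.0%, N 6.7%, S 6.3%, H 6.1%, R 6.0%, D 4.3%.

Step 1: Observed frequency of 'H' is 6.8%.
Step 2: Compute distances to each reference frequency and sort:
  N (6.7%): difference = 0.1% <-- BEST
  I (7.0%): difference = 0.2% <-- RUNNER-UP
  S (6.3%): difference = 0.5%
  O (7.5%): difference = 0.7%
  H (6.1%): difference = 0.7%
Step 3: Most likely is 'N' (6.7%, diff 0.1%); second most likely is 'I' (7.0%, diff 0.2%).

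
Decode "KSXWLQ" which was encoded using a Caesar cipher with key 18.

Step 1: Reverse the shift by subtracting 18 from each letter position.
  K (position 10) -> position (10-18) mod 26 = 18 -> S
  S (position 18) -> position (18-18) mod 26 = 0 -> A
  X (position 23) -> position (23-18) mod 26 = 5 -> F
  W (position 22) -> position (22-18) mod 26 = 4 -> E
  L (position 11) -> position (11-18) mod 26 = 19 -> T
  Q (position 16) -> position (16-18) mod 26 = 24 -> Y
Decrypted message: SAFETY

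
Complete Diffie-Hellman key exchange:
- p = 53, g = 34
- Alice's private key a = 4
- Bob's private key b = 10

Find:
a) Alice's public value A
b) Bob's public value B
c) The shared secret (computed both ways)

Step 1: A = g^a mod p = 34^4 mod 53 = 47.
Step 2: B = g^b mod p = 34^10 mod 53 = 11.
Step 3: Alice computes s = B^a mod p = 11^4 mod 53 = 13.
Step 4: Bob computes s = A^b mod p = 47^10 mod 53 = 13.
Both sides agree: shared secret = 13.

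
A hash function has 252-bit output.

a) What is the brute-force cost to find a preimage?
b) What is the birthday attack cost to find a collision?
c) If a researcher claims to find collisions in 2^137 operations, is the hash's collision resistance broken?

Step 1: Preimage resistance requires brute-force of 2^252 operations.
Step 2: Collision resistance (birthday bound) = 2^(252/2) = 2^126.
Step 3: The claimed attack costs 2^137 operations.
Step 4: Since 2^137 >= 2^126, the claimed attack is no faster than the generic birthday attack, so this does not break collision resistance.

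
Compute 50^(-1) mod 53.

Step 1: We need x such that 50 * x = 1 (mod 53).
Step 2: Using the extended Euclidean algorithm or trial:
  50 * 35 = 1750 = 33 * 53 + 1.
Step 3: Since 1750 mod 53 = 1, the inverse is x = 35.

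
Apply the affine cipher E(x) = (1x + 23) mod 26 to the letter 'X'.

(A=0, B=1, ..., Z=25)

Step 1: Convert 'X' to number: x = 23.
Step 2: E(23) = (1 * 23 + 23) mod 26 = 46 mod 26 = 20.
Step 3: Convert 20 back to letter: U.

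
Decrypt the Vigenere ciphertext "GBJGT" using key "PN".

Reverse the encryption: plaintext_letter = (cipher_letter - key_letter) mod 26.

Step 1: Extend key: PNPNP
Step 2: Decrypt each letter (c - k) mod 26:
  G(6) - P(15) = (6-15) mod 26 = 17 = R
  B(1) - N(13) = (1-13) mod 26 = 14 = O
  J(9) - P(15) = (9-15) mod 26 = 20 = U
  G(6) - N(13) = (6-13) mod 26 = 19 = T
  T(19) - P(15) = (19-15) mod 26 = 4 = E
Plaintext: ROUTE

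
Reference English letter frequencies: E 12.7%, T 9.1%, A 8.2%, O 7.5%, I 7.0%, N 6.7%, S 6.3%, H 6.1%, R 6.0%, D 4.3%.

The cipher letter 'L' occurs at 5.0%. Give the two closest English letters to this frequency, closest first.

Step 1: Observed frequency of 'L' is 5.0%.
Step 2: Compute distances to each reference frequency and sort:
  D (4.3%): difference = 0.7% <-- BEST
  R (6.0%): difference = 1.0% <-- RUNNER-UP
  H (6.1%): difference = 1.1%
  S (6.3%): difference = 1.3%
  N (6.7%): difference = 1.7%
Step 3: Most likely is 'D' (4.3%, diff 0.7%); second most likely is 'R' (6.0%, diff 1.0%).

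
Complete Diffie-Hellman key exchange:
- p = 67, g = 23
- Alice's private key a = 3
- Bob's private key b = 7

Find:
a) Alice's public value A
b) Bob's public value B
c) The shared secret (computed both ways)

Step 1: A = g^a mod p = 23^3 mod 67 = 40.
Step 2: B = g^b mod p = 23^7 mod 67 = 17.
Step 3: Alice computes s = B^a mod p = 17^3 mod 67 = 22.
Step 4: Bob computes s = A^b mod p = 40^7 mod 67 = 22.
Both sides agree: shared secret = 22.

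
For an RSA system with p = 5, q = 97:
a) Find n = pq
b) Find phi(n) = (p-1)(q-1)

Step 1: n = p * q = 5 * 97 = 485.
Step 2: phi(n) = (p-1)(q-1) = 4 * 96 = 384.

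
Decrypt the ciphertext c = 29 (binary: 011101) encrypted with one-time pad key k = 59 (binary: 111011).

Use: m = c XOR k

Step 1: XOR ciphertext with key:
  Ciphertext: 011101
  Key:        111011
  XOR:        100110
Step 2: Plaintext = 100110 = 38 in decimal.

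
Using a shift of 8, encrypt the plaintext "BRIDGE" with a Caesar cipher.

Step 1: For each letter, shift forward by 8 positions (mod 26).
  B (position 1) -> position (1+8) mod 26 = 9 -> J
  R (position 17) -> position (17+8) mod 26 = 25 -> Z
  I (position 8) -> position (8+8) mod 26 = 16 -> Q
  D (position 3) -> position (3+8) mod 26 = 11 -> L
  G (position 6) -> position (6+8) mod 26 = 14 -> O
  E (position 4) -> position (4+8) mod 26 = 12 -> M
Result: JZQLOM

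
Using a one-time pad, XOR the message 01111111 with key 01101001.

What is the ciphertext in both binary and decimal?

Step 1: Write out the XOR operation bit by bit:
  Message: 01111111
  Key:     01101001
  XOR:     00010110
Step 2: Convert to decimal: 00010110 = 22.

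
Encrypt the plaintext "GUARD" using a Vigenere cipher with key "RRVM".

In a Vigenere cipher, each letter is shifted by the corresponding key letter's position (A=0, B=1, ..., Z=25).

Step 1: Repeat key to match plaintext length:
  Plaintext: GUARD
  Key:       RRVMR
Step 2: Encrypt each letter:
  G(6) + R(17) = (6+17) mod 26 = 23 = X
  U(20) + R(17) = (20+17) mod 26 = 11 = L
  A(0) + V(21) = (0+21) mod 26 = 21 = V
  R(17) + M(12) = (17+12) mod 26 = 3 = D
  D(3) + R(17) = (3+17) mod 26 = 20 = U
Ciphertext: XLVDU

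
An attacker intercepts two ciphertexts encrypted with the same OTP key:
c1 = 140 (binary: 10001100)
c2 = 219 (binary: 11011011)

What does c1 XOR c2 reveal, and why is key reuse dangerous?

Step 1: c1 XOR c2 = (m1 XOR k) XOR (m2 XOR k).
Step 2: By XOR associativity/commutativity: = m1 XOR m2 XOR k XOR k = m1 XOR m2.
Step 3: 10001100 XOR 11011011 = 01010111 = 87.
Step 4: The key cancels out! An attacker learns m1 XOR m2 = 87, revealing the relationship between plaintexts.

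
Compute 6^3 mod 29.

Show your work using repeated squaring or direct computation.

Step 1: Compute 6^3 mod 29 step by step, reducing modulo 29 at each step.
  6^1 mod 29 = 6
  6^2 mod 29 = (6 * 6) mod 29 = 7
  6^3 mod 29 = (7 * 6) mod 29 = 13
Step 2: Result = 13.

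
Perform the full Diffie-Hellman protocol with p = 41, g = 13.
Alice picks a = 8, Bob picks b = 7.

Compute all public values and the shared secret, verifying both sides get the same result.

Step 1: A = g^a mod p = 13^8 mod 41 = 10.
Step 2: B = g^b mod p = 13^7 mod 41 = 26.
Step 3: Alice computes s = B^a mod p = 26^8 mod 41 = 18.
Step 4: Bob computes s = A^b mod p = 10^7 mod 41 = 18.
Both sides agree: shared secret = 18.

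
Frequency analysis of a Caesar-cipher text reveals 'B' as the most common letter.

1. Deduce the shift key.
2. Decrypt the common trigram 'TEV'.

Step 1: In English, 'E' is the most frequent letter (12.7%).
Step 2: The most frequent ciphertext letter is 'B' (position 1).
Step 3: Shift = (1 - 4) mod 26 = 23.
Step 4: Decrypt 'TEV' by shifting back 23:
  T -> W
  E -> H
  V -> Y
Step 5: 'TEV' decrypts to 'WHY'.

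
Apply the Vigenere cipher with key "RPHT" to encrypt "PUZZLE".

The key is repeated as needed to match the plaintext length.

Step 1: Repeat key to match plaintext length:
  Plaintext: PUZZLE
  Key:       RPHTRP
Step 2: Encrypt each letter:
  P(15) + R(17) = (15+17) mod 26 = 6 = G
  U(20) + P(15) = (20+15) mod 26 = 9 = J
  Z(25) + H(7) = (25+7) mod 26 = 6 = G
  Z(25) + T(19) = (25+19) mod 26 = 18 = S
  L(11) + R(17) = (11+17) mod 26 = 2 = C
  E(4) + P(15) = (4+15) mod 26 = 19 = T
Ciphertext: GJGSCT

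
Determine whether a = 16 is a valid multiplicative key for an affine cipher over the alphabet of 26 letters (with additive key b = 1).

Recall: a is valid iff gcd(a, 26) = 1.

Step 1: Compute gcd(16, 26).
Step 2: gcd(16, 26) = 2.
Since gcd = 2 != 1, 16 shares a common factor with 26, so it cannot be used.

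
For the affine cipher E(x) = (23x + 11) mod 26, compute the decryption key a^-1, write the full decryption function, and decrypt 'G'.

Step 1: Find a^-1, the modular inverse of 23 mod 26.
Step 2: We need 23 * a^-1 = 1 (mod 26).
Step 3: 23 * 17 = 391 = 15 * 26 + 1, so a^-1 = 17.
Step 4: D(y) = 17(y - 11) mod 26.
Step 5: Apply to 'G' (y = 6): D(6) = 17 * (6 - 11) mod 26 = 17 * -5 mod 26 = 19 -> 'T'.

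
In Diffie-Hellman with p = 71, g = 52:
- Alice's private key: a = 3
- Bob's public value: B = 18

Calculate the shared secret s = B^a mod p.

Step 1: s = B^a mod p = 18^3 mod 71.
  18^1 mod 71 = 18
  18^2 mod 71 = (18 * 18) mod 71 = 40
  18^3 mod 71 = (40 * 18) mod 71 = 10
Result: shared secret = 10.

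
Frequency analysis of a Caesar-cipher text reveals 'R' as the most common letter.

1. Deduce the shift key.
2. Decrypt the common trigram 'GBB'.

Step 1: In English, 'E' is the most frequent letter (12.7%).
Step 2: The most frequent ciphertext letter is 'R' (position 17).
Step 3: Shift = (17 - 4) mod 26 = 13.
Step 4: Decrypt 'GBB' by shifting back 13:
  G -> T
  B -> O
  B -> O
Step 5: 'GBB' decrypts to 'TOO'.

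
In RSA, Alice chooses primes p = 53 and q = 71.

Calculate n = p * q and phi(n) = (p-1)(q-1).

Step 1: n = p * q = 53 * 71 = 3763.
Step 2: phi(n) = (p-1)(q-1) = 52 * 70 = 3640.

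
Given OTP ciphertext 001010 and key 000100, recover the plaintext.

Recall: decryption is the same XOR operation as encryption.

Step 1: XOR ciphertext with key:
  Ciphertext: 001010
  Key:        000100
  XOR:        001110
Step 2: Plaintext = 001110 = 14 in decimal.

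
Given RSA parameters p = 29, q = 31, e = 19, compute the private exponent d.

Step 1: n = 29 * 31 = 899.
Step 2: phi(n) = 28 * 30 = 840.
Step 3: Find d such that 19 * d = 1 (mod 840).
Step 4: d = 19^(-1) mod 840 = 619.
Verification: 19 * 619 = 11761 = 14 * 840 + 1.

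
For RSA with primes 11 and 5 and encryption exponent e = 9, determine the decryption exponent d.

Step 1: n = 11 * 5 = 55.
Step 2: phi(n) = 10 * 4 = 40.
Step 3: Find d such that 9 * d = 1 (mod 40).
Step 4: d = 9^(-1) mod 40 = 9.
Verification: 9 * 9 = 81 = 2 * 40 + 1.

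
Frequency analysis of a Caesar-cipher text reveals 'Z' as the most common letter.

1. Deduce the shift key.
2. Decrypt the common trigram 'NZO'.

Step 1: In English, 'E' is the most frequent letter (12.7%).
Step 2: The most frequent ciphertext letter is 'Z' (position 25).
Step 3: Shift = (25 - 4) mod 26 = 21.
Step 4: Decrypt 'NZO' by shifting back 21:
  N -> S
  Z -> E
  O -> T
Step 5: 'NZO' decrypts to 'SET'.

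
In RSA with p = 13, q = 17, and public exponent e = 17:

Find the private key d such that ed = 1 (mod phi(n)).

Step 1: n = 13 * 17 = 221.
Step 2: phi(n) = 12 * 16 = 192.
Step 3: Find d such that 17 * d = 1 (mod 192).
Step 4: d = 17^(-1) mod 192 = 113.
Verification: 17 * 113 = 1921 = 10 * 192 + 1.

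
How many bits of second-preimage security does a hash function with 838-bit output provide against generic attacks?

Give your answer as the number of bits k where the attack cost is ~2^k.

Step 1: The hash has a 838-bit output.
Step 2: Second-preimage resistance means: given a specific input x, it should be infeasible to find a different y with h(y) = h(x).
With a 838-bit output, a generic search for a second preimage costs about 2^838 evaluations (each trial matches the fixed target with probability 2^-838).
Step 3: Security level = 838 bits.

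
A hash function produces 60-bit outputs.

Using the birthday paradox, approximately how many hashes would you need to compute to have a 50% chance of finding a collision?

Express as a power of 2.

Step 1: The birthday paradox gives collision probability ~50% after sqrt(2^n) = 2^(n/2) hashes.
Step 2: For 60-bit output: 2^(60/2) = 2^30.
Step 3: Approximately 2^30 hash computations needed.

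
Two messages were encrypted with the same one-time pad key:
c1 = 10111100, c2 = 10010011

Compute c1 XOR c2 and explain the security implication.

Step 1: c1 XOR c2 = (m1 XOR k) XOR (m2 XOR k).
Step 2: By XOR associativity/commutativity: = m1 XOR m2 XOR k XOR k = m1 XOR m2.
Step 3: 10111100 XOR 10010011 = 00101111 = 47.
Step 4: The key cancels out! An attacker learns m1 XOR m2 = 47, revealing the relationship between plaintexts.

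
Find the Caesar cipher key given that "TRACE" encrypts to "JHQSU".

Step 1: Compare first letters: T (position 19) -> J (position 9).
Step 2: Shift = (9 - 19) mod 26 = 16.
The shift value is 16.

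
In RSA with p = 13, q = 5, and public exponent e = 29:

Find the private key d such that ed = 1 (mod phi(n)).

Step 1: n = 13 * 5 = 65.
Step 2: phi(n) = 12 * 4 = 48.
Step 3: Find d such that 29 * d = 1 (mod 48).
Step 4: d = 29^(-1) mod 48 = 5.
Verification: 29 * 5 = 145 = 3 * 48 + 1.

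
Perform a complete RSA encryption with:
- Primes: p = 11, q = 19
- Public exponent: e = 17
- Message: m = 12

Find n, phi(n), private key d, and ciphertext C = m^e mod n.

Step 1: n = 11 * 19 = 209.
Step 2: phi(n) = (11-1)(19-1) = 10 * 18 = 180.
Step 3: Find d = 17^(-1) mod 180 = 53.
  Verify: 17 * 53 = 901 = 1 (mod 180).
Step 4: C = 12^17 mod 209 = 122.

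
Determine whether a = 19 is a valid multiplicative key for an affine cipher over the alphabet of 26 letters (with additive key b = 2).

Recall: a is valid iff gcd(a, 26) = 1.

Step 1: Compute gcd(19, 26).
Step 2: gcd(19, 26) = 1.
Since gcd = 1, 19 is coprime with 26, so it is a valid key.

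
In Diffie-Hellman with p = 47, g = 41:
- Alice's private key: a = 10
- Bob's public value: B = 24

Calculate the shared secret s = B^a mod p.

Step 1: s = B^a mod p = 24^10 mod 47.
  24^1 mod 47 = 24
  24^2 mod 47 = (24 * 24) mod 47 = 12
  24^3 mod 47 = (12 * 24) mod 47 = 6
  24^4 mod 47 = (6 * 24) mod 47 = 3
  24^5 mod 47 = (3 * 24) mod 47 = 25
  24^6 mod 47 = (25 * 24) mod 47 = 36
  24^7 mod 47 = (36 * 24) mod 47 = 18
  24^8 mod 47 = (18 * 24) mod 47 = 9
  24^9 mod 47 = (9 * 24) mod 47 = 28
  24^10 mod 47 = (28 * 24) mod 47 = 14
Result: shared secret = 14.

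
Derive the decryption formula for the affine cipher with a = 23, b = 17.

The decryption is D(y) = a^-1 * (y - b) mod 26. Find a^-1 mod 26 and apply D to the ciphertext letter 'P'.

Step 1: Find a^-1, the modular inverse of 23 mod 26.
Step 2: We need 23 * a^-1 = 1 (mod 26).
Step 3: 23 * 17 = 391 = 15 * 26 + 1, so a^-1 = 17.
Step 4: D(y) = 17(y - 17) mod 26.
Step 5: Apply to 'P' (y = 15): D(15) = 17 * (15 - 17) mod 26 = 17 * -2 mod 26 = 18 -> 'S'.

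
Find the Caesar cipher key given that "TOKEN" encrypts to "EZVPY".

Step 1: Compare first letters: T (position 19) -> E (position 4).
Step 2: Shift = (4 - 19) mod 26 = 11.
The shift value is 11.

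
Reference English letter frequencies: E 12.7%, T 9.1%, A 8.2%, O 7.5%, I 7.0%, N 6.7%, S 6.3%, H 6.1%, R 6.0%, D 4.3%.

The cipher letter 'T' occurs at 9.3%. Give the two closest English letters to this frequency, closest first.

Step 1: Observed frequency of 'T' is 9.3%.
Step 2: Compute distances to each reference frequency and sort:
  T (9.1%): difference = 0.2% <-- BEST
  A (8.2%): difference = 1.1% <-- RUNNER-UP
  O (7.5%): difference = 1.8%
  I (7.0%): difference = 2.3%
  N (6.7%): difference = 2.6%
Step 3: Most likely is 'T' (9.1%, diff 0.2%); second most likely is 'A' (8.2%, diff 1.1%).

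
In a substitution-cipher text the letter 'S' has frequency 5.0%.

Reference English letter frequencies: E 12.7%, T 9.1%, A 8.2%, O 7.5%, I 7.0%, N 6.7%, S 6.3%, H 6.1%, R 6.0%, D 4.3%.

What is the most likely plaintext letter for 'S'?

Step 1: The observed frequency is 5.0%.
Step 2: Compare with English frequencies:
  E: 12.7% (difference: 7.7%)
  T: 9.1% (difference: 4.1%)
  A: 8.2% (difference: 3.2%)
  O: 7.5% (difference: 2.5%)
  I: 7.0% (difference: 2.0%)
  N: 6.7% (difference: 1.7%)
  S: 6.3% (difference: 1.3%)
  H: 6.1% (difference: 1.1%)
  R: 6.0% (difference: 1.0%)
  D: 4.3% (difference: 0.7%) <-- closest
Step 3: 'S' most likely represents 'D' (frequency 4.3%).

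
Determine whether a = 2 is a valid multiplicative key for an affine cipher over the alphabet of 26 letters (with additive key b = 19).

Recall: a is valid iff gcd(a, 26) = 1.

Step 1: Compute gcd(2, 26).
Step 2: gcd(2, 26) = 2.
Since gcd = 2 != 1, 2 shares a common factor with 26, so it cannot be used.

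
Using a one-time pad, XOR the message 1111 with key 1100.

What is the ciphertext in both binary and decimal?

Step 1: Write out the XOR operation bit by bit:
  Message: 1111
  Key:     1100
  XOR:     0011
Step 2: Convert to decimal: 0011 = 3.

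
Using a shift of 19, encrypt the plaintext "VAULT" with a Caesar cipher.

Step 1: For each letter, shift forward by 19 positions (mod 26).
  V (position 21) -> position (21+19) mod 26 = 14 -> O
  A (position 0) -> position (0+19) mod 26 = 19 -> T
  U (position 20) -> position (20+19) mod 26 = 13 -> N
  L (position 11) -> position (11+19) mod 26 = 4 -> E
  T (position 19) -> position (19+19) mod 26 = 12 -> M
Result: OTNEM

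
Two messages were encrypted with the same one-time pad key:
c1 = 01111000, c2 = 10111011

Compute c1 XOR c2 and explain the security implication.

Step 1: c1 XOR c2 = (m1 XOR k) XOR (m2 XOR k).
Step 2: By XOR associativity/commutativity: = m1 XOR m2 XOR k XOR k = m1 XOR m2.
Step 3: 01111000 XOR 10111011 = 11000011 = 195.
Step 4: The key cancels out! An attacker learns m1 XOR m2 = 195, revealing the relationship between plaintexts.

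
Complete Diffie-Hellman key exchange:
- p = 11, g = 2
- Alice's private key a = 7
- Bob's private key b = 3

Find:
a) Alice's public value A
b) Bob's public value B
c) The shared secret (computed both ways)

Step 1: A = g^a mod p = 2^7 mod 11 = 7.
Step 2: B = g^b mod p = 2^3 mod 11 = 8.
Step 3: Alice computes s = B^a mod p = 8^7 mod 11 = 2.
Step 4: Bob computes s = A^b mod p = 7^3 mod 11 = 2.
Both sides agree: shared secret = 2.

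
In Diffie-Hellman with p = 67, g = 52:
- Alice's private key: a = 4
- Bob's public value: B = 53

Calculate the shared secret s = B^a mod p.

Step 1: s = B^a mod p = 53^4 mod 67.
  53^1 mod 67 = 53
  53^2 mod 67 = (53 * 53) mod 67 = 62
  53^3 mod 67 = (62 * 53) mod 67 = 3
  53^4 mod 67 = (3 * 53) mod 67 = 25
Result: shared secret = 25.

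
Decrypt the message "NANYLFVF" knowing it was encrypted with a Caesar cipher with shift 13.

Step 1: Reverse the shift by subtracting 13 from each letter position.
  N (position 13) -> position (13-13) mod 26 = 0 -> A
  A (position 0) -> position (0-13) mod 26 = 13 -> N
  N (position 13) -> position (13-13) mod 26 = 0 -> A
  Y (position 24) -> position (24-13) mod 26 = 11 -> L
  L (position 11) -> position (11-13) mod 26 = 24 -> Y
  F (position 5) -> position (5-13) mod 26 = 18 -> S
  V (position 21) -> position (21-13) mod 26 = 8 -> I
  F (position 5) -> position (5-13) mod 26 = 18 -> S
Decrypted message: ANALYSIS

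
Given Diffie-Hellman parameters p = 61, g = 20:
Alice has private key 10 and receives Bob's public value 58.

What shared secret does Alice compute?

Step 1: s = B^a mod p = 58^10 mod 61.
  58^1 mod 61 = 58
  58^2 mod 61 = (58 * 58) mod 61 = 9
  58^3 mod 61 = (9 * 58) mod 61 = 34
  58^4 mod 61 = (34 * 58) mod 61 = 20
  58^5 mod 61 = (20 * 58) mod 61 = 1
  58^6 mod 61 = (1 * 58) mod 61 = 58
  58^7 mod 61 = (58 * 58) mod 61 = 9
  58^8 mod 61 = (9 * 58) mod 61 = 34
  58^9 mod 61 = (34 * 58) mod 61 = 20
  58^10 mod 61 = (20 * 58) mod 61 = 1
Result: shared secret = 1.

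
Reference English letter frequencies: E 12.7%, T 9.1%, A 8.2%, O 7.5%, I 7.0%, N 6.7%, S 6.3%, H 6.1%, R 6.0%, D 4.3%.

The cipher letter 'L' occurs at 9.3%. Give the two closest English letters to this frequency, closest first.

Step 1: Observed frequency of 'L' is 9.3%.
Step 2: Compute distances to each reference frequency and sort:
  T (9.1%): difference = 0.2% <-- BEST
  A (8.2%): difference = 1.1% <-- RUNNER-UP
  O (7.5%): difference = 1.8%
  I (7.0%): difference = 2.3%
  N (6.7%): difference = 2.6%
Step 3: Most likely is 'T' (9.1%, diff 0.2%); second most likely is 'A' (8.2%, diff 1.1%).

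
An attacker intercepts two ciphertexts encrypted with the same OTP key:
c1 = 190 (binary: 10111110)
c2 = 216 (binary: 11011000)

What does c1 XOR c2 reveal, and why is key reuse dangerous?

Step 1: c1 XOR c2 = (m1 XOR k) XOR (m2 XOR k).
Step 2: By XOR associativity/commutativity: = m1 XOR m2 XOR k XOR k = m1 XOR m2.
Step 3: 10111110 XOR 11011000 = 01100110 = 102.
Step 4: The key cancels out! An attacker learns m1 XOR m2 = 102, revealing the relationship between plaintexts.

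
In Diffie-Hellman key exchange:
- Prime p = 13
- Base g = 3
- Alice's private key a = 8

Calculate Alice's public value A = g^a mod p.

Step 1: A = g^a mod p = 3^8 mod 13.
  3^1 mod 13 = 3
  3^2 mod 13 = (3 * 3) mod 13 = 9
  3^3 mod 13 = (9 * 3) mod 13 = 1
  3^4 mod 13 = (1 * 3) mod 13 = 3
  3^5 mod 13 = (3 * 3) mod 13 = 9
  3^6 mod 13 = (9 * 3) mod 13 = 1
  3^7 mod 13 = (1 * 3) mod 13 = 3
  3^8 mod 13 = (3 * 3) mod 13 = 9
Result: A = 9.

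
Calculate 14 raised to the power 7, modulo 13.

Step 1: Compute 14^7 mod 13 step by step, reducing modulo 13 at each step.
  14^1 mod 13 = 1
  14^2 mod 13 = (1 * 14) mod 13 = 1
  14^3 mod 13 = (1 * 14) mod 13 = 1
  14^4 mod 13 = (1 * 14) mod 13 = 1
  14^5 mod 13 = (1 * 14) mod 13 = 1
  14^6 mod 13 = (1 * 14) mod 13 = 1
  14^7 mod 13 = (1 * 14) mod 13 = 1
Step 2: Result = 1.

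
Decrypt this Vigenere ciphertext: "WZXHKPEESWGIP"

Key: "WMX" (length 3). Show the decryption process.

Step 1: Key 'WMX' has length 3. Extended key: WMXWMXWMXWMXW
Step 2: Decrypt each position:
  W(22) - W(22) = 0 = A
  Z(25) - M(12) = 13 = N
  X(23) - X(23) = 0 = A
  H(7) - W(22) = 11 = L
  K(10) - M(12) = 24 = Y
  P(15) - X(23) = 18 = S
  E(4) - W(22) = 8 = I
  E(4) - M(12) = 18 = S
  S(18) - X(23) = 21 = V
  W(22) - W(22) = 0 = A
  G(6) - M(12) = 20 = U
  I(8) - X(23) = 11 = L
  P(15) - W(22) = 19 = T
Plaintext: ANALYSISVAULT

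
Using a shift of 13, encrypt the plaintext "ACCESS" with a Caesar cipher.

Step 1: For each letter, shift forward by 13 positions (mod 26).
  A (position 0) -> position (0+13) mod 26 = 13 -> N
  C (position 2) -> position (2+13) mod 26 = 15 -> P
  C (position 2) -> position (2+13) mod 26 = 15 -> P
  E (position 4) -> position (4+13) mod 26 = 17 -> R
  S (position 18) -> position (18+13) mod 26 = 5 -> F
  S (position 18) -> position (18+13) mod 26 = 5 -> F
Result: NPPRFF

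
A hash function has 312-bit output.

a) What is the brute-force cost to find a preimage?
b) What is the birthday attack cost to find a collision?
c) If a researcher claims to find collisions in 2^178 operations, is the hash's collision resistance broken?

Step 1: Preimage resistance requires brute-force of 2^312 operations.
Step 2: Collision resistance (birthday bound) = 2^(312/2) = 2^156.
Step 3: The claimed attack costs 2^178 operations.
Step 4: Since 2^178 >= 2^156, the claimed attack is no faster than the generic birthday attack, so this does not break collision resistance.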